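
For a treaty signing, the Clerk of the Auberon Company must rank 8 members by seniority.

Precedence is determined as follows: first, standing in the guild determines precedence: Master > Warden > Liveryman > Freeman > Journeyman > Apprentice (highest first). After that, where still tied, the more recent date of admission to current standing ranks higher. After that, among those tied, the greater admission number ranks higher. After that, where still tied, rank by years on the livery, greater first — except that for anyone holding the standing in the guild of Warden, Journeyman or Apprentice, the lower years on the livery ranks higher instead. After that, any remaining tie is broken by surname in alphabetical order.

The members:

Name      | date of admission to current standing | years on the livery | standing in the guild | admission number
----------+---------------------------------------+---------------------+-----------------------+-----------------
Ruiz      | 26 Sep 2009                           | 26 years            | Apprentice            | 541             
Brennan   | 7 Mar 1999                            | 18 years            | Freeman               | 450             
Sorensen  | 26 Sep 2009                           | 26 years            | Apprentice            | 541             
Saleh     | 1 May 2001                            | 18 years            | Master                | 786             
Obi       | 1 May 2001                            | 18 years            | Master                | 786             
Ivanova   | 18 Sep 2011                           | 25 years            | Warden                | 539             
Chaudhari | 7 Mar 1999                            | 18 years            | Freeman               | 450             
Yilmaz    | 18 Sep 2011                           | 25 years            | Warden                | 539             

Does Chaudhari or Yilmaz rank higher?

Yilmaz

By standing in the guild: Obi and Saleh (Master); then Ivanova and Yilmaz (Warden); then Brennan and Chaudhari (Freeman); then Ruiz and Sorensen (Apprentice).
Obi and Saleh both have date of admission to current standing 1 May 2001, so the next rule applies.
Obi and Saleh both have admission number 786, so the next rule applies.
Obi and Saleh both have years on the livery 18 years, so the next rule applies.
Among Obi and Saleh, alphabetically by surname: Obi before Saleh.
Ivanova and Yilmaz both have date of admission to current standing 18 Sep 2011, so the next rule applies.
Ivanova and Yilmaz both have admission number 539, so the next rule applies.
Ivanova and Yilmaz both have years on the livery 25 years, so the next rule applies.
Among Ivanova and Yilmaz, alphabetically by surname: Ivanova before Yilmaz.
Brennan and Chaudhari both have date of admission to current standing 7 Mar 1999, so the next rule applies.
Brennan and Chaudhari both have admission number 450, so the next rule applies.
Brennan and Chaudhari both have years on the livery 18 years, so the next rule applies.
Among Brennan and Chaudhari, alphabetically by surname: Brennan before Chaudhari.
Ruiz and Sorensen both have date of admission to current standing 26 Sep 2009, so the next rule applies.
Ruiz and Sorensen both have admission number 541, so the next rule applies.
Ruiz and Sorensen both have years on the livery 26 years, so the next rule applies.
Among Ruiz and Sorensen, alphabetically by surname: Ruiz before Sorensen.
So Yilmaz takes precedence.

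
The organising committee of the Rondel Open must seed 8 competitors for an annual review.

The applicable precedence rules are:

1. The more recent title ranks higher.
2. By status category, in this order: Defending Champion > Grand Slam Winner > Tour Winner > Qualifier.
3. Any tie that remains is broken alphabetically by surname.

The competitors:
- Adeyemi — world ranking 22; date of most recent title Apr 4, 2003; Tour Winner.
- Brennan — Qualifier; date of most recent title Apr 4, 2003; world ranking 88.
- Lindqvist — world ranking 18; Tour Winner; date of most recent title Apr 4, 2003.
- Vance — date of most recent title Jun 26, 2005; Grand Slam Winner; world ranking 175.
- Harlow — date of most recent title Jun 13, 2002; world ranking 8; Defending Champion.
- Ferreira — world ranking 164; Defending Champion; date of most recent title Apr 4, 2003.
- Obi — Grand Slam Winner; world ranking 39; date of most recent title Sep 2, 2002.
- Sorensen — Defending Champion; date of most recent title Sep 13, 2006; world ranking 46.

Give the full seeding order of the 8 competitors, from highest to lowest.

Sorensen, Vance, Ferreira, Adeyemi, Lindqvist, Brennan, Obi, Harlow

By date of most recent title (later first): Sorensen (Sep 13, 2006); then Vance (Jun 26, 2005); then Ferreira, Adeyemi, Lindqvist and Brennan (each Apr 4, 2003); then Obi (Sep 2, 2002); then Harlow (Jun 13, 2002).
Among Ferreira, Adeyemi, Lindqvist and Brennan, by status category: Ferreira (Defending Champion) before Adeyemi and Lindqvist (Tour Winner) before Brennan (Qualifier).
Among Adeyemi and Lindqvist, alphabetically by surname: Adeyemi before Lindqvist.
Full order: Sorensen, Vance, Ferreira, Adeyemi, Lindqvist, Brennan, Obi, Harlow.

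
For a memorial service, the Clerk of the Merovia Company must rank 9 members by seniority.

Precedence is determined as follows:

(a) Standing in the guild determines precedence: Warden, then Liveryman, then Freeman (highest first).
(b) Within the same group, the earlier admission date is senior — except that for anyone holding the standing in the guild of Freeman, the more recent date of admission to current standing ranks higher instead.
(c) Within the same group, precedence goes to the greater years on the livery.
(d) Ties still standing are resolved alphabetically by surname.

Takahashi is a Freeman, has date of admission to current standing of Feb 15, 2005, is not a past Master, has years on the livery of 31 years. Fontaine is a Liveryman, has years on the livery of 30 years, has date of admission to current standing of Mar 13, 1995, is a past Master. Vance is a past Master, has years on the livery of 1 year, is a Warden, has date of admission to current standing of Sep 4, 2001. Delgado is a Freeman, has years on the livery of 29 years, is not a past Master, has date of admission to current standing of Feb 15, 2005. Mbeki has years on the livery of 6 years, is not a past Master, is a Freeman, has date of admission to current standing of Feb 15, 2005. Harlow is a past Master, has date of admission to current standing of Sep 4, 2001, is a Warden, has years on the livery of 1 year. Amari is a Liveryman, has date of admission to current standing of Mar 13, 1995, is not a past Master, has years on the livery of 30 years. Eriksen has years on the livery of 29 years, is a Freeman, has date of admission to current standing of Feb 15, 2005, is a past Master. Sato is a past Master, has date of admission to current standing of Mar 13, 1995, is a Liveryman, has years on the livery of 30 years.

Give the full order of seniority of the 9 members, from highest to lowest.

Harlow, Vance, Amari, Fontaine, Sato, Takahashi, Delgado, Eriksen, Mbeki

By standing in the guild: Harlow and Vance (Warden); then Amari, Fontaine and Sato (Liveryman); then Takahashi, Delgado, Eriksen and Mbeki (Freeman).
Harlow and Vance both have date of admission to current standing Sep 4, 2001, so the next rule applies.
Harlow and Vance both have years on the livery 1 year, so the next rule applies.
Among Harlow and Vance, alphabetically by surname: Harlow before Vance.
Amari, Fontaine and Sato all have date of admission to current standing Mar 13, 1995, so the next rule applies.
Amari, Fontaine and Sato all have years on the livery 30 years, so the next rule applies.
Among Amari, Fontaine and Sato, alphabetically by surname: Amari before Fontaine before Sato.
Takahashi, Delgado, Eriksen and Mbeki all have date of admission to current standing Feb 15, 2005, so the next rule applies.
Among Takahashi, Delgado, Eriksen and Mbeki, by years on the livery (higher first): Takahashi (31 years) before Delgado and Eriksen (29 years) before Mbeki (6 years).
Among Delgado and Eriksen, alphabetically by surname: Delgado before Eriksen.
Full order: Harlow, Vance, Amari, Fontaine, Sato, Takahashi, Delgado, Eriksen, Mbeki.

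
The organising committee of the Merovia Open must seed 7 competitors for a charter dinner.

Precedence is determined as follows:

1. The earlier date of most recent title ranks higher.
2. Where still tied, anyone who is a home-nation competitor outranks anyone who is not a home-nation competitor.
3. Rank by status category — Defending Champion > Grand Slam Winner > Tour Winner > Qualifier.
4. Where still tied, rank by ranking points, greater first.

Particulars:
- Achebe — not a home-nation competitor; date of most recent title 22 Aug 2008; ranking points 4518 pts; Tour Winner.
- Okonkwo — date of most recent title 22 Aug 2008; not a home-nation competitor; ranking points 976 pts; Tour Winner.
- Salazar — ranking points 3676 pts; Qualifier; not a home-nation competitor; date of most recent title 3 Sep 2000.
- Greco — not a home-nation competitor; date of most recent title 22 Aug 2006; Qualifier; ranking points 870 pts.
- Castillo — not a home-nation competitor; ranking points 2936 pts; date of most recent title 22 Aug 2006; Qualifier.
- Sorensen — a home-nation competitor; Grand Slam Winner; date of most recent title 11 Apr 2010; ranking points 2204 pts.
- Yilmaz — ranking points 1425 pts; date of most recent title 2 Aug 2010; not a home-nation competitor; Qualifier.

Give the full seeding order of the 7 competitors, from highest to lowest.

By date of most recent title (earlier first): Salazar (3 Sep 2000); then Castillo and Greco (both 22 Aug 2006); then Achebe and Okonkwo (both 22 Aug 2008); then Sorensen (11 Apr 2010); then Yilmaz (2 Aug 2010).
Castillo and Greco are each not a home-nation competitor, so the next rule applies.
Castillo and Greco are each Qualifier, so the next rule applies.
Among Castillo and Greco, by ranking points (higher first): Castillo (2936 pts) before Greco (870 pts).
Achebe and Okonkwo are each not a home-nation competitor, so the next rule applies.
Achebe and Okonkwo are each Tour Winner, so the next rule applies.
Among Achebe and Okonkwo, by ranking points (higher first): Achebe (4518 pts) before Okonkwo (976 pts).
Full order: Salazar, Castillo, Greco, Achebe, Okonkwo, Sorensen, Yilmaz.

Salazar, Castillo, Greco, Achebe, Okonkwo, Sorensen, Yilmaz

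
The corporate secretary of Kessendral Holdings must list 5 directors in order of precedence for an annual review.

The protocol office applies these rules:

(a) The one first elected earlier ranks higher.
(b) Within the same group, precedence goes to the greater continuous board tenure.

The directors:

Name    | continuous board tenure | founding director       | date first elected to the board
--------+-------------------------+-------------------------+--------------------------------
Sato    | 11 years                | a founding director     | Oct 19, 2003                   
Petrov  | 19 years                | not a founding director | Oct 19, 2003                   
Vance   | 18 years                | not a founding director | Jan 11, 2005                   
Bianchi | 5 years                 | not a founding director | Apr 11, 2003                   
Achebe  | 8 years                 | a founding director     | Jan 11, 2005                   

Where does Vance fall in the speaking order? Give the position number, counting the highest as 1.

4

By date first elected to the board (earlier first): Bianchi (Apr 11, 2003); then Petrov and Sato (both Oct 19, 2003); then Vance and Achebe (both Jan 11, 2005).
Among Petrov and Sato, by continuous board tenure (higher first): Petrov (19 years) before Sato (11 years).
Among Vance and Achebe, by continuous board tenure (higher first): Vance (18 years) before Achebe (8 years).
Order: Bianchi, Petrov, Sato, Vance, Achebe. So position 4.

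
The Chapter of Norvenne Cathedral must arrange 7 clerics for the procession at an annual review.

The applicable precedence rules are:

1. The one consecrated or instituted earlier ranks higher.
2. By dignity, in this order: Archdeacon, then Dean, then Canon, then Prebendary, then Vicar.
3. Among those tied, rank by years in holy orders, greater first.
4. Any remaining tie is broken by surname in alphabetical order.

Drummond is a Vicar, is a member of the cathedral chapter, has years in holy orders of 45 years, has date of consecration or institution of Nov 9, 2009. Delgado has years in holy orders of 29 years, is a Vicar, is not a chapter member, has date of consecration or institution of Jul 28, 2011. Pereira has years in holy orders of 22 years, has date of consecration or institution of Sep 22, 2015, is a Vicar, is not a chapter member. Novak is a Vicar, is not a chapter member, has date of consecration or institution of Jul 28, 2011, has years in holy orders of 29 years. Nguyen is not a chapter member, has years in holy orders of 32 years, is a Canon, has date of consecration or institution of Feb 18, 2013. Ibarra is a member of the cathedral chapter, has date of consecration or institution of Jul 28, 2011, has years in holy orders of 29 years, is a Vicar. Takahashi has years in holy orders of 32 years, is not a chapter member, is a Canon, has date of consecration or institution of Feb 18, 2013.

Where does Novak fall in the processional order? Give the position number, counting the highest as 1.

4

By date of consecration or institution (earlier first): Drummond (Nov 9, 2009); then Delgado, Ibarra and Novak (each Jul 28, 2011); then Nguyen and Takahashi (both Feb 18, 2013); then Pereira (Sep 22, 2015).
Delgado, Ibarra and Novak are each Vicar, so the next rule applies.
Delgado, Ibarra and Novak all have years in holy orders 29 years, so the next rule applies.
Among Delgado, Ibarra and Novak, alphabetically by surname: Delgado before Ibarra before Novak.
Nguyen and Takahashi are each Canon, so the next rule applies.
Nguyen and Takahashi both have years in holy orders 32 years, so the next rule applies.
Among Nguyen and Takahashi, alphabetically by surname: Nguyen before Takahashi.
Order: Drummond, Delgado, Ibarra, Novak, Nguyen, Takahashi, Pereira. So position 4.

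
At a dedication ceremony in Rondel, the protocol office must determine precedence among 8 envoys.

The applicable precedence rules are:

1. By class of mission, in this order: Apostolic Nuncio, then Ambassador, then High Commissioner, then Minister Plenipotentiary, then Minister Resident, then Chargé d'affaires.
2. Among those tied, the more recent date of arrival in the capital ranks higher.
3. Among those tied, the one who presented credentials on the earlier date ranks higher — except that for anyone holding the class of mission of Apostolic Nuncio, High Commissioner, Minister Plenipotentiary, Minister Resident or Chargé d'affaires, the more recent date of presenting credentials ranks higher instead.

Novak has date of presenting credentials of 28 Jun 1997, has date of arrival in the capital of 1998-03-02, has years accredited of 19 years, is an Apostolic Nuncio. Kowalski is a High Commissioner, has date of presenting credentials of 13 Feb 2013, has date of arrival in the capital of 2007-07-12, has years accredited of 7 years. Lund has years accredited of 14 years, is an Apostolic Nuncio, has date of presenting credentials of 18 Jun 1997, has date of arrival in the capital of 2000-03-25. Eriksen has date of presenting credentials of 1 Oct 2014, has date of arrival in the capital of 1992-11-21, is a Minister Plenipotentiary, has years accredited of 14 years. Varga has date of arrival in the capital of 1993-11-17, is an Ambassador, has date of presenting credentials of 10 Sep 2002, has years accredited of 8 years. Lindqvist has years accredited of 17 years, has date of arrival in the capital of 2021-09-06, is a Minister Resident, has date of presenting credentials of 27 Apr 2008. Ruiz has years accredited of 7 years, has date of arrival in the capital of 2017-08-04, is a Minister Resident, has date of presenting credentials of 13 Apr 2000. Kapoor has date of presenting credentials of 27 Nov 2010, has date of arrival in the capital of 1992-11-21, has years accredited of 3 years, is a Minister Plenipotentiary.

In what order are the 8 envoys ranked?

By class of mission: Lund and Novak (Apostolic Nuncio); then Varga (Ambassador); then Kowalski (High Commissioner); then Eriksen and Kapoor (Minister Plenipotentiary); then Lindqvist and Ruiz (Minister Resident).
Among Lund and Novak, by date of arrival in the capital (later first): Lund (2000-03-25) before Novak (1998-03-02).
Eriksen and Kapoor both have date of arrival in the capital 1992-11-21, so the next rule applies.
Among Eriksen and Kapoor, by date of presenting credentials (later first) (reversed rule for this group): Eriksen (1 Oct 2014) before Kapoor (27 Nov 2010).
Among Lindqvist and Ruiz, by date of arrival in the capital (later first): Lindqvist (2021-09-06) before Ruiz (2017-08-04).
Full order: Lund, Novak, Varga, Kowalski, Eriksen, Kapoor, Lindqvist, Ruiz.

Lund, Novak, Varga, Kowalski, Eriksen, Kapoor, Lindqvist, Ruiz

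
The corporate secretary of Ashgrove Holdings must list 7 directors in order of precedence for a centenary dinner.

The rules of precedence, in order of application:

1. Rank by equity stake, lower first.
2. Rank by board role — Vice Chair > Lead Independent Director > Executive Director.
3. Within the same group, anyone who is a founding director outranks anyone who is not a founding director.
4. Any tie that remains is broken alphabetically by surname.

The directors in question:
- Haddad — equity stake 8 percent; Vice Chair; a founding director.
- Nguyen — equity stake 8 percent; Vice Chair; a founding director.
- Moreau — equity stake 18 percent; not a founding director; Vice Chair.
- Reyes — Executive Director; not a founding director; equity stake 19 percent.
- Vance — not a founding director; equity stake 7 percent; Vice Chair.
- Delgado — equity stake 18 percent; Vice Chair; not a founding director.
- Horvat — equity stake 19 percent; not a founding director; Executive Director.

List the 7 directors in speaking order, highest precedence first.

By equity stake (lower first): Vance (7 percent); then Haddad and Nguyen (both 8 percent); then Delgado and Moreau (both 18 percent); then Horvat and Reyes (both 19 percent).
Haddad and Nguyen are each Vice Chair, so the next rule applies.
Haddad and Nguyen are each a founding director, so the next rule applies.
Among Haddad and Nguyen, alphabetically by surname: Haddad before Nguyen.
Delgado and Moreau are each Vice Chair, so the next rule applies.
Delgado and Moreau are each not a founding director, so the next rule applies.
Among Delgado and Moreau, alphabetically by surname: Delgado before Moreau.
Horvat and Reyes are each Executive Director, so the next rule applies.
Horvat and Reyes are each not a founding director, so the next rule applies.
Among Horvat and Reyes, alphabetically by surname: Horvat before Reyes.
Full order: Vance, Haddad, Nguyen, Delgado, Moreau, Horvat, Reyes.

Vance, Haddad, Nguyen, Delgado, Moreau, Horvat, Reyes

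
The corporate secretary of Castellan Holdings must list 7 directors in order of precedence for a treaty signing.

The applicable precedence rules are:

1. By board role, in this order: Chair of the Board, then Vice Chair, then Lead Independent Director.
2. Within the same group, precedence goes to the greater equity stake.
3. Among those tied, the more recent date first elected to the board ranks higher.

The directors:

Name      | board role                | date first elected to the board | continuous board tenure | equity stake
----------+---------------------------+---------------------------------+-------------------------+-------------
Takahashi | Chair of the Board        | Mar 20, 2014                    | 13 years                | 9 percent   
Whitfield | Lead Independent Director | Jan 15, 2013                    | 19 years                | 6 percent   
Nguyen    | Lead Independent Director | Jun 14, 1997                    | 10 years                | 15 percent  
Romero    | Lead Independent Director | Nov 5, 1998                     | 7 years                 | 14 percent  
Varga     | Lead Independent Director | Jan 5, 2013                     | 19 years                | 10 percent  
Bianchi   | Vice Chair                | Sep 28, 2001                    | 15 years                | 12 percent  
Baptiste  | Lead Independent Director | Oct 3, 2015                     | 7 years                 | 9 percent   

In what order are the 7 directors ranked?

Takahashi, Bianchi, Nguyen, Romero, Varga, Baptiste, Whitfield

By board role: Takahashi (Chair of the Board); then Bianchi (Vice Chair); then Nguyen, Romero, Varga, Baptiste and Whitfield (Lead Independent Director).
Among Nguyen, Romero, Varga, Baptiste and Whitfield, by equity stake (higher first): Nguyen (15 percent) before Romero (14 percent) before Varga (10 percent) before Baptiste (9 percent) before Whitfield (6 percent).
Full order: Takahashi, Bianchi, Nguyen, Romero, Varga, Baptiste, Whitfield.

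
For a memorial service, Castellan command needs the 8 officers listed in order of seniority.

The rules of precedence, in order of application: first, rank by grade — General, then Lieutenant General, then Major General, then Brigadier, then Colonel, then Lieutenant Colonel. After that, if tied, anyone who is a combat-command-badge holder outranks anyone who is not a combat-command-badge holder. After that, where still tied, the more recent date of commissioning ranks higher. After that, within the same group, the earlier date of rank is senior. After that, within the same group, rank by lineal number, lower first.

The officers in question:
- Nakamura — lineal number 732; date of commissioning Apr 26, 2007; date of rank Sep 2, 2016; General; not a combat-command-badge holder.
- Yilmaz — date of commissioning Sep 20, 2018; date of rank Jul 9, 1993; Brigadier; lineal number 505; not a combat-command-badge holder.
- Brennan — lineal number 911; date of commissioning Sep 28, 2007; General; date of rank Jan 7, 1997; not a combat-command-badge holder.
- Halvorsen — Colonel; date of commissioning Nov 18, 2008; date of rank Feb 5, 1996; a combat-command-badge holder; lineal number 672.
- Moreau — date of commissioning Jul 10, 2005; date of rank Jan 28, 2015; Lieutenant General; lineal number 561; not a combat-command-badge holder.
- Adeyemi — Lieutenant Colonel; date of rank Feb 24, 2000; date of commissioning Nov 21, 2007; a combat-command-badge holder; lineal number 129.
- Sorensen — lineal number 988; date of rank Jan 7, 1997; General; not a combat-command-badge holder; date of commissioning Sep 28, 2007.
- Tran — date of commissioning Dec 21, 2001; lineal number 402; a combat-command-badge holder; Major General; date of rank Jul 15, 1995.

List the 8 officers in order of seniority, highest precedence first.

Brennan, Sorensen, Nakamura, Moreau, Tran, Yilmaz, Halvorsen, Adeyemi

By grade: Brennan, Sorensen and Nakamura (General); then Moreau (Lieutenant General); then Tran (Major General); then Yilmaz (Brigadier); then Halvorsen (Colonel); then Adeyemi (Lieutenant Colonel).
Brennan, Sorensen and Nakamura are each not a combat-command-badge holder, so the next rule applies.
Among Brennan, Sorensen and Nakamura, by date of commissioning (later first): Brennan and Sorensen (Sep 28, 2007) before Nakamura (Apr 26, 2007).
Brennan and Sorensen both have date of rank Jan 7, 1997, so the next rule applies.
Among Brennan and Sorensen, by lineal number (lower first): Brennan (911) before Sorensen (988).
Full order: Brennan, Sorensen, Nakamura, Moreau, Tran, Yilmaz, Halvorsen, Adeyemi.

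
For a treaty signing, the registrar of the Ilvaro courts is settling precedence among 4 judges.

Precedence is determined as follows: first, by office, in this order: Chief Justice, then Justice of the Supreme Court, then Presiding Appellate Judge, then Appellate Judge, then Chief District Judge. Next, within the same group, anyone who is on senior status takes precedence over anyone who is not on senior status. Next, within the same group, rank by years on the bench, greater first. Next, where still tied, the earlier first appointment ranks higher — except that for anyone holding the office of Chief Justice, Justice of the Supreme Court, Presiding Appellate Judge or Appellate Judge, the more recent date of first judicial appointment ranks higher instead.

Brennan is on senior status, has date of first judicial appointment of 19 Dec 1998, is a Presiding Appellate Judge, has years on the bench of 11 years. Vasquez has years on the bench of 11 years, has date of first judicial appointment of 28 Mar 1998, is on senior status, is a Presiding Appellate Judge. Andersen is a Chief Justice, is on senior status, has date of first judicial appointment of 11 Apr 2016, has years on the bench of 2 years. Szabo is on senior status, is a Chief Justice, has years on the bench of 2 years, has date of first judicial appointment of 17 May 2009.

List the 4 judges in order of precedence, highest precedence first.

Andersen, Szabo, Brennan, Vasquez

By office: Andersen and Szabo (Chief Justice); then Brennan and Vasquez (Presiding Appellate Judge).
Andersen and Szabo are each on senior status, so the next rule applies.
Andersen and Szabo both have years on the bench 2 years, so the next rule applies.
Among Andersen and Szabo, by date of first judicial appointment (later first) (reversed rule for this group): Andersen (11 Apr 2016) before Szabo (17 May 2009).
Brennan and Vasquez are each on senior status, so the next rule applies.
Brennan and Vasquez both have years on the bench 11 years, so the next rule applies.
Among Brennan and Vasquez, by date of first judicial appointment (later first) (reversed rule for this group): Brennan (19 Dec 1998) before Vasquez (28 Mar 1998).
Full order: Andersen, Szabo, Brennan, Vasquez.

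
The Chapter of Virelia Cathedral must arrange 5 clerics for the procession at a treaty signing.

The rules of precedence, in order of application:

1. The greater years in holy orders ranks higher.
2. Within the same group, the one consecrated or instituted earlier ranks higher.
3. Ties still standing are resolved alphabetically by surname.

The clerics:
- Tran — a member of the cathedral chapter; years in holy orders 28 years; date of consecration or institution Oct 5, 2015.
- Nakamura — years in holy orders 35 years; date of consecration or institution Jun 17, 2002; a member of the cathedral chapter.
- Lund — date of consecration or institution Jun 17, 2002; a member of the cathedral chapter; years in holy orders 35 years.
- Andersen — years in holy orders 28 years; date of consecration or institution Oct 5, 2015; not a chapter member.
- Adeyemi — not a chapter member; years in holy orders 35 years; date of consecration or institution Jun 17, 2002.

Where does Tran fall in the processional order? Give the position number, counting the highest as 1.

By years in holy orders (higher first): Adeyemi, Lund and Nakamura (each 35 years); then Andersen and Tran (both 28 years).
Adeyemi, Lund and Nakamura all have date of consecration or institution Jun 17, 2002, so the next rule applies.
Among Adeyemi, Lund and Nakamura, alphabetically by surname: Adeyemi before Lund before Nakamura.
Andersen and Tran both have date of consecration or institution Oct 5, 2015, so the next rule applies.
Among Andersen and Tran, alphabetically by surname: Andersen before Tran.
Order: Adeyemi, Lund, Nakamura, Andersen, Tran. So position 5.

5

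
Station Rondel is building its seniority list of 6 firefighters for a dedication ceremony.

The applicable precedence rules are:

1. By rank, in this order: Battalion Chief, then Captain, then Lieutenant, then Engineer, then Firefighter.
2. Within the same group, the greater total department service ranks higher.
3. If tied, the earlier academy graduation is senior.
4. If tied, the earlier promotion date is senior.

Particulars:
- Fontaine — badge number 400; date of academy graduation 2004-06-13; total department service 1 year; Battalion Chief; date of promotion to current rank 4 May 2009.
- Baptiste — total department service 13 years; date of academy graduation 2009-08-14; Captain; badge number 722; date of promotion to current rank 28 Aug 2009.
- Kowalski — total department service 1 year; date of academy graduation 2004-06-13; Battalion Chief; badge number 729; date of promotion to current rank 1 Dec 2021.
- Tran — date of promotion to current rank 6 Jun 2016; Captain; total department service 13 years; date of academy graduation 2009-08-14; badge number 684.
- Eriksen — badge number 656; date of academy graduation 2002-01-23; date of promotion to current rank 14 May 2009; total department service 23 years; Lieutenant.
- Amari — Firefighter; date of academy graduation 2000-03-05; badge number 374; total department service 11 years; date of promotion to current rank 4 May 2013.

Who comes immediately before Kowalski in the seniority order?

By rank: Fontaine and Kowalski (Battalion Chief); then Baptiste and Tran (Captain); then Eriksen (Lieutenant); then Amari (Firefighter).
Fontaine and Kowalski both have total department service 1 year, so the next rule applies.
Fontaine and Kowalski both have date of academy graduation 2004-06-13, so the next rule applies.
Among Fontaine and Kowalski, by date of promotion to current rank (earlier first): Fontaine (4 May 2009) before Kowalski (1 Dec 2021).
Baptiste and Tran both have total department service 13 years, so the next rule applies.
Baptiste and Tran both have date of academy graduation 2009-08-14, so the next rule applies.
Among Baptiste and Tran, by date of promotion to current rank (earlier first): Baptiste (28 Aug 2009) before Tran (6 Jun 2016).
Order: Fontaine, Kowalski, Baptiste, Tran, Eriksen, Amari.

Fontaine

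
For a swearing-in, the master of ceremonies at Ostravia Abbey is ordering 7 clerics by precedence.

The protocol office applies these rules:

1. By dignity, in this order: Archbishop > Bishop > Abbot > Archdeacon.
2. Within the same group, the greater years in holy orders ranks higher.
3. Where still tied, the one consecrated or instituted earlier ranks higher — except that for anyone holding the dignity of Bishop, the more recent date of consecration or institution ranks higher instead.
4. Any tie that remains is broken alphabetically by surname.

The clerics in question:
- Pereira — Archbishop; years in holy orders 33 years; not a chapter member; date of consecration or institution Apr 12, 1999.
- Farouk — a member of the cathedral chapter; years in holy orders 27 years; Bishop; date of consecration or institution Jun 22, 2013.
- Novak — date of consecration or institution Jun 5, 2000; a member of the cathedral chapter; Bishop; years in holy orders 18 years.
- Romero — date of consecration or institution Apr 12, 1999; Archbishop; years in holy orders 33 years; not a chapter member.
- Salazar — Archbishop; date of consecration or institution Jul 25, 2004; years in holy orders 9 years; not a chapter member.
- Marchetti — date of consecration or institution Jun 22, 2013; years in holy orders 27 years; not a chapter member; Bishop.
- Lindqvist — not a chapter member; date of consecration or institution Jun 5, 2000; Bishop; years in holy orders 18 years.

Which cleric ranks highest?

Pereira

By dignity: Pereira, Romero and Salazar (Archbishop); then Farouk, Marchetti, Lindqvist and Novak (Bishop).
Among Pereira, Romero and Salazar, by years in holy orders (higher first): Pereira and Romero (33 years) before Salazar (9 years).
Pereira and Romero both have date of consecration or institution Apr 12, 1999, so the next rule applies.
Among Pereira and Romero, alphabetically by surname: Pereira before Romero.
Among Farouk, Marchetti, Lindqvist and Novak, by years in holy orders (higher first): Farouk and Marchetti (27 years) before Lindqvist and Novak (18 years).
Farouk and Marchetti both have date of consecration or institution Jun 22, 2013, so the next rule applies.
Among Farouk and Marchetti, alphabetically by surname: Farouk before Marchetti.
Lindqvist and Novak both have date of consecration or institution Jun 5, 2000, so the next rule applies.
Among Lindqvist and Novak, alphabetically by surname: Lindqvist before Novak.
Order: Pereira, Romero, Salazar, Farouk, Marchetti, Lindqvist, Novak.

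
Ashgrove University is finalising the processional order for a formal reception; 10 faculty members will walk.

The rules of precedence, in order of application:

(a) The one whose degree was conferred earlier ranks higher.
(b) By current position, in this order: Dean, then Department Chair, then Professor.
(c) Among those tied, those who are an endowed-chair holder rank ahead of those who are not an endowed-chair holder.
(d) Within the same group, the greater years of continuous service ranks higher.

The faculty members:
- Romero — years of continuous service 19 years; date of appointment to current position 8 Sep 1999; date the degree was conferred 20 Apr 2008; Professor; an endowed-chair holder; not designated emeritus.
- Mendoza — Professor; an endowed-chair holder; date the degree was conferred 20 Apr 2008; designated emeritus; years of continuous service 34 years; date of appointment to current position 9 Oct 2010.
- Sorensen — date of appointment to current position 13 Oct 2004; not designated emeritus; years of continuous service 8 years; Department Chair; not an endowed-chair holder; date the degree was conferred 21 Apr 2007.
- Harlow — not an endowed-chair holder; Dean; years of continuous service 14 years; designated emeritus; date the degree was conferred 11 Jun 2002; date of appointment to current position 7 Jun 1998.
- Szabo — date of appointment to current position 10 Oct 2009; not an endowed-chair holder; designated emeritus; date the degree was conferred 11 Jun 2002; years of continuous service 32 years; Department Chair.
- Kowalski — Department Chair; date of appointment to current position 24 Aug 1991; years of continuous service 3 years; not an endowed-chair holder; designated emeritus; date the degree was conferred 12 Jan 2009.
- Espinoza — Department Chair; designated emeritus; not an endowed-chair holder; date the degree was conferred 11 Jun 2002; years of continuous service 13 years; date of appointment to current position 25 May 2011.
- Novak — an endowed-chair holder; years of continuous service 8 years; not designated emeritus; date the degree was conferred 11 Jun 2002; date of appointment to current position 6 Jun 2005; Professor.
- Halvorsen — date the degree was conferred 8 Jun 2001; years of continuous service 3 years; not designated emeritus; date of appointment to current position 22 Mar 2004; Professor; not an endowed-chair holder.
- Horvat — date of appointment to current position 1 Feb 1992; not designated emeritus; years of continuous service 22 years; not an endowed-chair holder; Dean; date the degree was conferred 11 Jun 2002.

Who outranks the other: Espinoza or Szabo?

By date the degree was conferred (earlier first): Halvorsen (8 Jun 2001); then Horvat, Harlow, Szabo, Espinoza and Novak (each 11 Jun 2002); then Sorensen (21 Apr 2007); then Mendoza and Romero (both 20 Apr 2008); then Kowalski (12 Jan 2009).
Among Horvat, Harlow, Szabo, Espinoza and Novak, by current position: Horvat and Harlow (Dean) before Szabo and Espinoza (Department Chair) before Novak (Professor).
Horvat and Harlow are each not an endowed-chair holder, so the next rule applies.
Among Horvat and Harlow, by years of continuous service (higher first): Horvat (22 years) before Harlow (14 years).
Szabo and Espinoza are each not an endowed-chair holder, so the next rule applies.
Among Szabo and Espinoza, by years of continuous service (higher first): Szabo (32 years) before Espinoza (13 years).
Mendoza and Romero are each Professor, so the next rule applies.
Mendoza and Romero are each an endowed-chair holder, so the next rule applies.
Among Mendoza and Romero, by years of continuous service (higher first): Mendoza (34 years) before Romero (19 years).
So Szabo takes precedence.

Szabo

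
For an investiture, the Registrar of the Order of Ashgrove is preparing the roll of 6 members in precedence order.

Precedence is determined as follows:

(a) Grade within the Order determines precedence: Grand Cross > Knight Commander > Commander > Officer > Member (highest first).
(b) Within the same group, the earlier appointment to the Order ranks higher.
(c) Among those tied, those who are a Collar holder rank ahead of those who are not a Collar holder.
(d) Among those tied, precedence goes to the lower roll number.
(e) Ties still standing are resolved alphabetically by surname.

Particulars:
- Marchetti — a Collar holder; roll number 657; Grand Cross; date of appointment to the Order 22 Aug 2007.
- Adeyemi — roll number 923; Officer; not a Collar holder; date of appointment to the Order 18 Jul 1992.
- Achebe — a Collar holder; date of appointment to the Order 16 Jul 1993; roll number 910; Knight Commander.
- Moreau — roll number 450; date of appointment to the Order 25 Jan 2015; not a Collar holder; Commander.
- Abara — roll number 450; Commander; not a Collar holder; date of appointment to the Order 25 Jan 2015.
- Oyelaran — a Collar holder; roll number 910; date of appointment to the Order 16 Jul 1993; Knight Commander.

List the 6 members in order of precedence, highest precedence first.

By grade within the Order: Marchetti (Grand Cross); then Achebe and Oyelaran (Knight Commander); then Abara and Moreau (Commander); then Adeyemi (Officer).
Achebe and Oyelaran both have date of appointment to the Order 16 Jul 1993, so the next rule applies.
Achebe and Oyelaran are each a Collar holder, so the next rule applies.
Achebe and Oyelaran both have roll number 910, so the next rule applies.
Among Achebe and Oyelaran, alphabetically by surname: Achebe before Oyelaran.
Abara and Moreau both have date of appointment to the Order 25 Jan 2015, so the next rule applies.
Abara and Moreau are each not a Collar holder, so the next rule applies.
Abara and Moreau both have roll number 450, so the next rule applies.
Among Abara and Moreau, alphabetically by surname: Abara before Moreau.
Full order: Marchetti, Achebe, Oyelaran, Abara, Moreau, Adeyemi.

Marchetti, Achebe, Oyelaran, Abara, Moreau, Adeyemi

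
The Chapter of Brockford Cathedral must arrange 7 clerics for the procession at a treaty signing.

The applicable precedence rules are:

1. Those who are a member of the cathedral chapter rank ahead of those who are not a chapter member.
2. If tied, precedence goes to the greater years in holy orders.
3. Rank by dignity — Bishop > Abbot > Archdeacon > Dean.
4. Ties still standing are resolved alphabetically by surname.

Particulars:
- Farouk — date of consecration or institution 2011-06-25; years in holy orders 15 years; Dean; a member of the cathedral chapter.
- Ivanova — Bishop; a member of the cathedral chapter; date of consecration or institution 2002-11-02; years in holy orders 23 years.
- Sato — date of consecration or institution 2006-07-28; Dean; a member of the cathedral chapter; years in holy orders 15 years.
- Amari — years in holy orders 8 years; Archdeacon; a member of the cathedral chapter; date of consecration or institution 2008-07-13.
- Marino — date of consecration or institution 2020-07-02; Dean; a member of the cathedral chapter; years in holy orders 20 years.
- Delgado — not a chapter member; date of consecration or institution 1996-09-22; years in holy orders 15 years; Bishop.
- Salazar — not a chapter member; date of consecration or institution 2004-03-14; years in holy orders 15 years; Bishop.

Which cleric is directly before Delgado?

Amari

By the first rule: Ivanova, Marino, Farouk, Sato and Amari (each a member of the cathedral chapter); then Delgado and Salazar (both not a chapter member).
Among Ivanova, Marino, Farouk, Sato and Amari, by years in holy orders (higher first): Ivanova (23 years) before Marino (20 years) before Farouk and Sato (15 years) before Amari (8 years).
Farouk and Sato are each Dean, so the next rule applies.
Among Farouk and Sato, alphabetically by surname: Farouk before Sato.
Delgado and Salazar both have years in holy orders 15 years, so the next rule applies.
Delgado and Salazar are each Bishop, so the next rule applies.
Among Delgado and Salazar, alphabetically by surname: Delgado before Salazar.
Order: Ivanova, Marino, Farouk, Sato, Amari, Delgado, Salazar.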